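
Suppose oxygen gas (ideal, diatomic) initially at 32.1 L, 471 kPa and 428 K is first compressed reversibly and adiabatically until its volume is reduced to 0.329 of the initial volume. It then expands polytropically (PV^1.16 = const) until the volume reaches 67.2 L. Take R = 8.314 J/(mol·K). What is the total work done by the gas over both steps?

16600 J

n = P₁V₁/(RT₁) = 471×32.1/(8.314×428) = 4.25 mol.
Step 1 — Adiabatic: TV^(γ−1) = const ⇒ T₂ = 428×(3.04)^0.400 = 668 K; PV^γ = const ⇒ P₂ = 2230 kPa.
ΔU = nCvΔT = 4.25×20.8×(668−428) = 21200 J.
Q = 0 for an adiabatic process, so W = −ΔU = -21200 J.
State after step 1: P = 2230 kPa, V = 10.6 L, T = 668 K.
Step 2 — Polytropic n=1.16: T₂ = T₁(V₁/V₂)^(n−1) = 668×(0.157)^0.16 = 497 K; P₂ = P₁(V₁/V₂)^n = 261 kPa.
W = (P₁V₁−P₂V₂)/(n−1) = (2230×10.6−261×67.2)/0.16 = 37800 J.
ΔU = nCvΔT = 4.25×20.8×(497−668) = -15100 J.
Q = ΔU + W = 22700 J.
Net over both steps: W = 16600 J, Q = 22700 J, ΔU = 6060 J.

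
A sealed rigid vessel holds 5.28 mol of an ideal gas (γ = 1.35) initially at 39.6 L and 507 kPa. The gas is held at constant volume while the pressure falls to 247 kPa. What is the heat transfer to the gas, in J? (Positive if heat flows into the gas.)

T₁ = P₁V₁/(nR) = 507×39.6/(5.28×8.314) = 457 K.
Isochoric: V stays 39.6 L; P/T = const ⇒ T₂ = 223 K, P₂ = 247 kPa.
W = 0 (no volume change).
ΔU = nCvΔT = 5.28×23.8×(223−457) = -29400 J.
Q = ΔU = -29400 J.

-29400 J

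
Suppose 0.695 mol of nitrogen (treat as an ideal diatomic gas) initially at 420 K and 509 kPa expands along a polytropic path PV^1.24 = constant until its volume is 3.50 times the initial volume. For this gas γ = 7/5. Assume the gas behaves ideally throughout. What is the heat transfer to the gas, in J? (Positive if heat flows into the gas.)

1050 J

V₁ = nRT₁/P₁ = 0.695×8.314×420/509 = 4.77 L.
Polytropic n=1.24: T₂ = T₁(V₁/V₂)^(n−1) = 420×(0.286)^0.24 = 311 K; P₂ = P₁(V₁/V₂)^n = 108 kPa.
W = (P₁V₁−P₂V₂)/(n−1) = (509×4.77−108×16.7)/0.24 = 2630 J.
ΔU = nCvΔT = 0.695×20.8×(311−420) = -1580 J.
Q = ΔU + W = 1050 J.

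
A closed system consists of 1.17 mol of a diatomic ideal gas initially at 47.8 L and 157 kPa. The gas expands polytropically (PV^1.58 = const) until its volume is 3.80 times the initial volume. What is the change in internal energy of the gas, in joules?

T₁ = P₁V₁/(nR) = 157×47.8/(1.17×8.314) = 771 K.
Polytropic n=1.58: T₂ = T₁(V₁/V₂)^(n−1) = 771×(0.263)^0.58 = 356 K; P₂ = P₁(V₁/V₂)^n = 19.0 kPa.
For an ideal gas ΔU = nCvΔT with Cv = (5/2)R = 20.8 J/(mol·K).
ΔU = 1.17×20.8×(356−771) = -10100 J.

-10100 J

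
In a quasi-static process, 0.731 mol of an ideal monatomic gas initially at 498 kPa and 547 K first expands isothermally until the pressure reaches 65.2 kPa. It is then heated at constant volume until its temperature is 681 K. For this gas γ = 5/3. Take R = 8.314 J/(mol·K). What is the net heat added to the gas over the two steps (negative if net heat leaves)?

7980 J

V₁ = nRT₁/P₁ = 0.731×8.314×547/498 = 6.68 L.
Step 1 — Isothermal: T stays 547 K; PV = const ⇒ V₂ = 51.0 L, P₂ = 65.2 kPa.
ΔU = 0 (ideal gas, T constant).
W = nRT ln(V₂/V₁) = 0.731×8.314×547×ln(7.64) = 6760 J.
Q = ΔU + W = 6760 J.
State after step 1: P = 65.2 kPa, V = 51.0 L, T = 547 K.
Step 2 — Isochoric: V stays 51.0 L; P/T = const ⇒ T₂ = 681 K, P₂ = 81.2 kPa.
W = 0 (no volume change).
ΔU = nCvΔT = 0.731×12.5×(681−547) = 1220 J.
Q = ΔU = 1220 J.
Net over both steps: W = 6760 J, Q = 7980 J, ΔU = 1220 J.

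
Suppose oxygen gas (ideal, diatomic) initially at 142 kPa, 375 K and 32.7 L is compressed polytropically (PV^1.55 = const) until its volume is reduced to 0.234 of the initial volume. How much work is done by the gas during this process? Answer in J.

-10300 J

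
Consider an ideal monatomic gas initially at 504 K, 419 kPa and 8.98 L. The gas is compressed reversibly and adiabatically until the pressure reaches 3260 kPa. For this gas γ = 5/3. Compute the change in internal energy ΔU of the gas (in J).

n = P₁V₁/(RT₁) = 419×8.98/(8.314×504) = 0.898 mol.
Adiabatic: T₂/T₁ = (P₂/P₁)^((γ−1)/γ) ⇒ T₂ = 504×(7.78)^0.400 = 1150 K; V₂ = 2.62 L.
For an ideal gas ΔU = nCvΔT with Cv = (3/2)R = 12.5 J/(mol·K).
ΔU = 0.898×12.5×(1150−504) = 7180 J.

7180 J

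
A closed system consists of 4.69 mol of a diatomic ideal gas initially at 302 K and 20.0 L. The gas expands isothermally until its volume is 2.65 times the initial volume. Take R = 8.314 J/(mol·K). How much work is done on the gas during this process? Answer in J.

-11500 J

P₁ = nRT₁/V₁ = 4.69×8.314×302/20.0 = 589 kPa.
Isothermal: T stays 302 K; PV = const ⇒ V₂ = 53.0 L, P₂ = 222 kPa.
W = nRT ln(V₂/V₁) = 4.69×8.314×302×ln(2.65) = 11500 J.
Work done on the gas = −W_by = -11500 J.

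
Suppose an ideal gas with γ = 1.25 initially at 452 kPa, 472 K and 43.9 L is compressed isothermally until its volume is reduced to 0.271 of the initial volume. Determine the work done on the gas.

n = P₁V₁/(RT₁) = 452×43.9/(8.314×472) = 5.06 mol.
Isothermal: T stays 472 K; PV = const ⇒ V₂ = 11.9 L, P₂ = 1670 kPa.
W = nRT ln(V₂/V₁) = 5.06×8.314×472×ln(0.271) = -25900 J.
Work done on the gas = −W_by = 25900 J.

25900 J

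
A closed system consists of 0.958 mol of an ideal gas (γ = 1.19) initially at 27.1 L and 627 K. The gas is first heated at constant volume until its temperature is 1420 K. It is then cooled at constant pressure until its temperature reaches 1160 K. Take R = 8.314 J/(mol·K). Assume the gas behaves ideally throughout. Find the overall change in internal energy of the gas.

22300 J

P₁ = nRT₁/V₁ = 0.958×8.314×627/27.1 = 184 kPa.
Step 1 — Isochoric: V stays 27.1 L; P/T = const ⇒ T₂ = 1420 K, P₂ = 417 kPa.
W = 0 (no volume change).
ΔU = nCvΔT = 0.958×43.8×(1420−627) = 33200 J.
Q = ΔU = 33200 J.
State after step 1: P = 417 kPa, V = 27.1 L, T = 1420 K.
Step 2 — Isobaric: P stays 417 kPa; V/T = const ⇒ T₂ = 1160 K, V₂ = 22.1 L.
W = PΔV = 417×(22.1−27.1) kPa·L = -2070 J.
ΔU = nCvΔT = 0.958×43.8×(1160−1420) = -10900 J.
Q = ΔU + W = nCpΔT = -13000 J.
Net over both steps: W = -2070 J, Q = 20300 J, ΔU = 22300 J.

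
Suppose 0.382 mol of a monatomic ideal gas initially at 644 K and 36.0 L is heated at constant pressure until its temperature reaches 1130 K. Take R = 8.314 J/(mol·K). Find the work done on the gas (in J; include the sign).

-1540 J

P₁ = nRT₁/V₁ = 0.382×8.314×644/36.0 = 56.8 kPa.
Isobaric: P stays 56.8 kPa; V/T = const ⇒ T₂ = 1130 K, V₂ = 63.2 L.
W = PΔV = 56.8×(63.2−36.0) kPa·L = 1540 J.
Work done on the gas = −W_by = -1540 J.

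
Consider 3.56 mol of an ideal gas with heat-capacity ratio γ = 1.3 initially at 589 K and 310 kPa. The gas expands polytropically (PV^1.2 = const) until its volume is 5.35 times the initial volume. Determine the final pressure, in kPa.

41.4 kPa

V₁ = nRT₁/P₁ = 3.56×8.314×589/310 = 56.2 L.
Polytropic n=1.2: T₂ = T₁(V₁/V₂)^(n−1) = 589×(0.187)^0.20 = 421 K; P₂ = P₁(V₁/V₂)^n = 41.4 kPa.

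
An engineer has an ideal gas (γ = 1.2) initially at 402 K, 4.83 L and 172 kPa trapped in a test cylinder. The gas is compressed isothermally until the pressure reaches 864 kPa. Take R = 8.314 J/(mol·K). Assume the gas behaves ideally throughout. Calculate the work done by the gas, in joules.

-1340 J

n = P₁V₁/(RT₁) = 172×4.83/(8.314×402) = 0.249 mol.
Isothermal: T stays 402 K; PV = const ⇒ V₂ = 0.962 L, P₂ = 864 kPa.
W = nRT ln(V₂/V₁) = 0.249×8.314×402×ln(0.199) = -1340 J.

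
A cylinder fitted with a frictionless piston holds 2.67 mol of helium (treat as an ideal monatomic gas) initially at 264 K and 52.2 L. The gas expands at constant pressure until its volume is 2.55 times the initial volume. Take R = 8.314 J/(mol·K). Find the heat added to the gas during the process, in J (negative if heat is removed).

22700 J

P₁ = nRT₁/V₁ = 2.67×8.314×264/52.2 = 112 kPa.
Isobaric: P stays 112 kPa; V/T = const ⇒ T₂ = 673 K, V₂ = 133 L.
W = PΔV = 112×(133−52.2) kPa·L = 9080 J.
ΔU = nCvΔT = 2.67×12.5×(673−264) = 13600 J.
Q = ΔU + W = nCpΔT = 22700 J.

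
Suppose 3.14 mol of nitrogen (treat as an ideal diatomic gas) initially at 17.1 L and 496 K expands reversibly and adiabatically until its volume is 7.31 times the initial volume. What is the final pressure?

P₁ = nRT₁/V₁ = 3.14×8.314×496/17.1 = 757 kPa.
Adiabatic: TV^(γ−1) = const ⇒ T₂ = 496×(0.137)^0.400 = 224 K; PV^γ = const ⇒ P₂ = 46.7 kPa.

46.7 kPa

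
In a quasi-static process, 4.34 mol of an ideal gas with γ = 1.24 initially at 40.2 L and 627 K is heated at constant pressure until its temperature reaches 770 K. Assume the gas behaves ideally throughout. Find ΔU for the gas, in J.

P₁ = nRT₁/V₁ = 4.34×8.314×627/40.2 = 563 kPa.
Isobaric: P stays 563 kPa; V/T = const ⇒ T₂ = 770 K, V₂ = 49.4 L.
For an ideal gas ΔU = nCvΔT with Cv = R/(γ−1) = 34.6 J/(mol·K).
ΔU = 4.34×34.6×(770−627) = 21500 J.

21500 J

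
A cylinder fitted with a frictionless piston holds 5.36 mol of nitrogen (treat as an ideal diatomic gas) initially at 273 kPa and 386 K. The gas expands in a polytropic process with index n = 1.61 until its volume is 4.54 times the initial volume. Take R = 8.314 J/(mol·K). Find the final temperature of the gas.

153 K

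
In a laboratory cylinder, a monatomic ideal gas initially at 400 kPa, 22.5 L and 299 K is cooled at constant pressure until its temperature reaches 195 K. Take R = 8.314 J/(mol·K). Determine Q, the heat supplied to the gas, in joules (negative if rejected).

n = P₁V₁/(RT₁) = 400×22.5/(8.314×299) = 3.62 mol.
Isobaric: P stays 400 kPa; V/T = const ⇒ T₂ = 195 K, V₂ = 14.7 L.
W = PΔV = 400×(14.7−22.5) kPa·L = -3130 J.
ΔU = nCvΔT = 3.62×12.5×(195−299) = -4700 J.
Q = ΔU + W = nCpΔT = -7830 J.

-7830 J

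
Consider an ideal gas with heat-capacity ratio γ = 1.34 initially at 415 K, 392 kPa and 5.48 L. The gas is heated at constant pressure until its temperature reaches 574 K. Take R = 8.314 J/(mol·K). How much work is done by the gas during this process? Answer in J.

823 J

n = P₁V₁/(RT₁) = 392×5.48/(8.314×415) = 0.623 mol.
Isobaric: P stays 392 kPa; V/T = const ⇒ T₂ = 574 K, V₂ = 7.58 L.
W = PΔV = 392×(7.58−5.48) kPa·L = 823 J.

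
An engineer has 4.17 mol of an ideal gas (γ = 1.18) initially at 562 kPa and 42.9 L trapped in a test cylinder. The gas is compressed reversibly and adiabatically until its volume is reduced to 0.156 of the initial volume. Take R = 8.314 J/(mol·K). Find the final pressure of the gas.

T₁ = P₁V₁/(nR) = 562×42.9/(4.17×8.314) = 695 K.
Adiabatic: TV^(γ−1) = const ⇒ T₂ = 695×(6.41)^0.180 = 972 K; PV^γ = const ⇒ P₂ = 5030 kPa.

5030 kPa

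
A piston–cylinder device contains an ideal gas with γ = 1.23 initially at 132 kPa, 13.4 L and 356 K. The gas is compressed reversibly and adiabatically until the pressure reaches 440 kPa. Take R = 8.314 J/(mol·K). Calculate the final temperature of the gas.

Adiabatic: T₂/T₁ = (P₂/P₁)^((γ−1)/γ) ⇒ T₂ = 356×(3.33)^0.187 = 446 K; V₂ = 5.04 L.

446 K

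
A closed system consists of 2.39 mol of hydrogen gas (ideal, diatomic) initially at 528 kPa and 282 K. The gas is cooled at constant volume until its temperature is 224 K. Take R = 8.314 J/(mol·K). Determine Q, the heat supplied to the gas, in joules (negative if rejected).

-2880 J

V₁ = nRT₁/P₁ = 2.39×8.314×282/528 = 10.6 L.
Isochoric: V stays 10.6 L; P/T = const ⇒ T₂ = 224 K, P₂ = 419 kPa.
W = 0 (no volume change).
ΔU = nCvΔT = 2.39×20.8×(224−282) = -2880 J.
Q = ΔU = -2880 J.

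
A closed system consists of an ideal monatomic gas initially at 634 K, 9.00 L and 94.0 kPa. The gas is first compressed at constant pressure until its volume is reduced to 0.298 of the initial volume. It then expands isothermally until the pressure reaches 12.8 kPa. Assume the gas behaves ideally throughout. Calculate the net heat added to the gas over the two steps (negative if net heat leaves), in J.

-982 J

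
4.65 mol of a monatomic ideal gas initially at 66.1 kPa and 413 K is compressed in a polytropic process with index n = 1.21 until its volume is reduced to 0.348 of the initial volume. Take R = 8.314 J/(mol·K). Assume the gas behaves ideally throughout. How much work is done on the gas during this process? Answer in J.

18900 J

V₁ = nRT₁/P₁ = 4.65×8.314×413/66.1 = 242 L.
Polytropic n=1.21: T₂ = T₁(V₁/V₂)^(n−1) = 413×(2.87)^0.21 = 515 K; P₂ = P₁(V₁/V₂)^n = 237 kPa.
W = (P₁V₁−P₂V₂)/(n−1) = (66.1×242−237×84.1)/0.21 = -18900 J.
Work done on the gas = −W_by = 18900 J.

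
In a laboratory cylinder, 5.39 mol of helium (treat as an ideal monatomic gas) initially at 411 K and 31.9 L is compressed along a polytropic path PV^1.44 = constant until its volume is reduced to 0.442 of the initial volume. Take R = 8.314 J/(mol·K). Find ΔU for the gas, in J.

11900 J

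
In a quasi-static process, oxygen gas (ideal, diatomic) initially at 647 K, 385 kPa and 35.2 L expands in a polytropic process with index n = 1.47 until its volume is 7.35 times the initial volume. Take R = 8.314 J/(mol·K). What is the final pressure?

20.5 kPa

Polytropic n=1.47: T₂ = T₁(V₁/V₂)^(n−1) = 647×(0.136)^0.47 = 253 K; P₂ = P₁(V₁/V₂)^n = 20.5 kPa.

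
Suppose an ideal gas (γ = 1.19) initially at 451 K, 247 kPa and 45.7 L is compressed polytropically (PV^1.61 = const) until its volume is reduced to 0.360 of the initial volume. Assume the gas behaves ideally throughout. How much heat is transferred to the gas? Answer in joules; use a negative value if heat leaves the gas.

35400 J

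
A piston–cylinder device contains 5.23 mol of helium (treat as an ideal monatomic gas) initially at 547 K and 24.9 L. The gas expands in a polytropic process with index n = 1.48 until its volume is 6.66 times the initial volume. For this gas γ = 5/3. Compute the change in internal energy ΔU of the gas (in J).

-21300 J

P₁ = nRT₁/V₁ = 5.23×8.314×547/24.9 = 955 kPa.
Polytropic n=1.48: T₂ = T₁(V₁/V₂)^(n−1) = 547×(0.150)^0.48 = 220 K; P₂ = P₁(V₁/V₂)^n = 57.7 kPa.
For an ideal gas ΔU = nCvΔT with Cv = (3/2)R = 12.5 J/(mol·K).
ΔU = 5.23×12.5×(220−547) = -21300 J.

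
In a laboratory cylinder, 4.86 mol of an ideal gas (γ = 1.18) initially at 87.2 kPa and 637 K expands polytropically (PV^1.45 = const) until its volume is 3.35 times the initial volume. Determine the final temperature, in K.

370 K

V₁ = nRT₁/P₁ = 4.86×8.314×637/87.2 = 295 L.
Polytropic n=1.45: T₂ = T₁(V₁/V₂)^(n−1) = 637×(0.299)^0.45 = 370 K; P₂ = P₁(V₁/V₂)^n = 15.1 kPa.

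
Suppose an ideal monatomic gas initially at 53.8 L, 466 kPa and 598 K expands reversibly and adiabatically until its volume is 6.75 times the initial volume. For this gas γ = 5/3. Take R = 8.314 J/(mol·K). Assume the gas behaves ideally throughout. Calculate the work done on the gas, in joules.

n = P₁V₁/(RT₁) = 466×53.8/(8.314×598) = 5.04 mol.
Adiabatic: TV^(γ−1) = const ⇒ T₂ = 598×(0.148)^0.667 = 167 K; PV^γ = const ⇒ P₂ = 19.3 kPa.
ΔU = nCvΔT = 5.04×12.5×(167−598) = -27100 J.
Q = 0 for an adiabatic process, so W = −ΔU = 27100 J.
Work done on the gas = −W_by = -27100 J.

-27100 J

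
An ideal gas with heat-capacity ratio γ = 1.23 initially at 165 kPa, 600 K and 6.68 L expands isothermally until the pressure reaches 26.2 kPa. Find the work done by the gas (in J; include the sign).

n = P₁V₁/(RT₁) = 165×6.68/(8.314×600) = 0.221 mol.
Isothermal: T stays 600 K; PV = const ⇒ V₂ = 42.1 L, P₂ = 26.2 kPa.
W = nRT ln(V₂/V₁) = 0.221×8.314×600×ln(6.30) = 2030 J.

2030 J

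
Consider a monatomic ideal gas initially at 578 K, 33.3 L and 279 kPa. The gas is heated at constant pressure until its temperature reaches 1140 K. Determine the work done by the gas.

n = P₁V₁/(RT₁) = 279×33.3/(8.314×578) = 1.93 mol.
Isobaric: P stays 279 kPa; V/T = const ⇒ T₂ = 1140 K, V₂ = 65.7 L.
W = PΔV = 279×(65.7−33.3) kPa·L = 9030 J.

9030 J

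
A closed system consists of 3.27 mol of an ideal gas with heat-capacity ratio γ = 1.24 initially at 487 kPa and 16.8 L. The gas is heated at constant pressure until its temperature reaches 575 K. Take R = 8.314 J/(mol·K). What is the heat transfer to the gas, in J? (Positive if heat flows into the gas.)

38500 J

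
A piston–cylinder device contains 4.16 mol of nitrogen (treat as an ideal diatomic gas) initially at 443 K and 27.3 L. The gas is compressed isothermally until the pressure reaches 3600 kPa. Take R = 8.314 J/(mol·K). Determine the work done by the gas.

P₁ = nRT₁/V₁ = 4.16×8.314×443/27.3 = 561 kPa.
Isothermal: T stays 443 K; PV = const ⇒ V₂ = 4.26 L, P₂ = 3600 kPa.
W = nRT ln(V₂/V₁) = 4.16×8.314×443×ln(0.156) = -28500 J.

-28500 J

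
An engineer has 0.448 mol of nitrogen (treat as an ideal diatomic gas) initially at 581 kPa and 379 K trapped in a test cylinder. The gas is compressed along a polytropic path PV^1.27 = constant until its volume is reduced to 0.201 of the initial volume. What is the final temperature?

V₁ = nRT₁/P₁ = 0.448×8.314×379/581 = 2.43 L.
Polytropic n=1.27: T₂ = T₁(V₁/V₂)^(n−1) = 379×(4.98)^0.27 = 584 K; P₂ = P₁(V₁/V₂)^n = 4460 kPa.

584 K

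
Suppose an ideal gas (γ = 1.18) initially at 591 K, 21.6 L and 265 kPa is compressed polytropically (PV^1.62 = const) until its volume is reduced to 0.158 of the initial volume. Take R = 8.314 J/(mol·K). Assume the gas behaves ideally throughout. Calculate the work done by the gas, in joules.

-19800 J

n = P₁V₁/(RT₁) = 265×21.6/(8.314×591) = 1.16 mol.
Polytropic n=1.62: T₂ = T₁(V₁/V₂)^(n−1) = 591×(6.33)^0.62 = 1860 K; P₂ = P₁(V₁/V₂)^n = 5270 kPa.
W = (P₁V₁−P₂V₂)/(n−1) = (265×21.6−5270×3.41)/0.62 = -19800 J.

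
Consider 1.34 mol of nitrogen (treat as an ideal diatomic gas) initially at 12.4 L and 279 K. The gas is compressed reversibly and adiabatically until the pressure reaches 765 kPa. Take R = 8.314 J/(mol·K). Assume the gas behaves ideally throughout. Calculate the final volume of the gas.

5.59 L

P₁ = nRT₁/V₁ = 1.34×8.314×279/12.4 = 251 kPa.
Adiabatic: T₂/T₁ = (P₂/P₁)^((γ−1)/γ) ⇒ T₂ = 279×(3.05)^0.286 = 384 K; V₂ = 5.59 L.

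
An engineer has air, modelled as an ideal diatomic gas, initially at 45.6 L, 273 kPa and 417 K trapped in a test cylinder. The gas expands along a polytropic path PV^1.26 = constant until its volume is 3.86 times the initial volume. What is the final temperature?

294 K

Polytropic n=1.26: T₂ = T₁(V₁/V₂)^(n−1) = 417×(0.259)^0.26 = 294 K; P₂ = P₁(V₁/V₂)^n = 49.8 kPa.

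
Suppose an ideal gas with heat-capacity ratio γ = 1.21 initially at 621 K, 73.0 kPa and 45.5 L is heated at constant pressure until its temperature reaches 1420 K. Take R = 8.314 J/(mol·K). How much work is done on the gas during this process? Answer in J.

-4270 J

n = P₁V₁/(RT₁) = 73.0×45.5/(8.314×621) = 0.643 mol.
Isobaric: P stays 73.0 kPa; V/T = const ⇒ T₂ = 1420 K, V₂ = 104 L.
W = PΔV = 73.0×(104−45.5) kPa·L = 4270 J.
Work done on the gas = −W_by = -4270 J.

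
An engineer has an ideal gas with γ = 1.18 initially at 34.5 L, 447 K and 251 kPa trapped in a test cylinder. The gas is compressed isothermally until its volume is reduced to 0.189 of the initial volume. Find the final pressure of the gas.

Isothermal: T stays 447 K; PV = const ⇒ V₂ = 6.52 L, P₂ = 1330 kPa.

1330 kPa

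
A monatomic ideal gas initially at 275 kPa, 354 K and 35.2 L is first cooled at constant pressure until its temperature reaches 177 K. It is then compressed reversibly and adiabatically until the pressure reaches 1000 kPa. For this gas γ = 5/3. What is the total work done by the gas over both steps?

-9750 J

n = P₁V₁/(RT₁) = 275×35.2/(8.314×354) = 3.29 mol.
Step 1 — Isobaric: P stays 275 kPa; V/T = const ⇒ T₂ = 177 K, V₂ = 17.6 L.
W = PΔV = 275×(17.6−35.2) kPa·L = -4840 J.
ΔU = nCvΔT = 3.29×12.5×(177−354) = -7260 J.
Q = ΔU + W = nCpΔT = -12100 J.
State after step 1: P = 275 kPa, V = 17.6 L, T = 177 K.
Step 2 — Adiabatic: T₂/T₁ = (P₂/P₁)^((γ−1)/γ) ⇒ T₂ = 177×(3.64)^0.400 = 297 K; V₂ = 8.11 L.
ΔU = nCvΔT = 3.29×12.5×(297−177) = 4910 J.
Q = 0 for an adiabatic process, so W = −ΔU = -4910 J.
Net over both steps: W = -9750 J, Q = -12100 J, ΔU = -2350 J.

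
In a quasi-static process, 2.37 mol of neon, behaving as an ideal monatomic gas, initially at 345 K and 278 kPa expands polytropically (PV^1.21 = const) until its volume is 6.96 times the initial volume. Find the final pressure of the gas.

26.6 kPa

V₁ = nRT₁/P₁ = 2.37×8.314×345/278 = 24.5 L.
Polytropic n=1.21: T₂ = T₁(V₁/V₂)^(n−1) = 345×(0.144)^0.21 = 230 K; P₂ = P₁(V₁/V₂)^n = 26.6 kPa.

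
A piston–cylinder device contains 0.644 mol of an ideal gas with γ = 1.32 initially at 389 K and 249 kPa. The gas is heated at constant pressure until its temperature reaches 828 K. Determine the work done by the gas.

2350 J

V₁ = nRT₁/P₁ = 0.644×8.314×389/249 = 8.36 L.
Isobaric: P stays 249 kPa; V/T = const ⇒ T₂ = 828 K, V₂ = 17.8 L.
W = PΔV = 249×(17.8−8.36) kPa·L = 2350 J.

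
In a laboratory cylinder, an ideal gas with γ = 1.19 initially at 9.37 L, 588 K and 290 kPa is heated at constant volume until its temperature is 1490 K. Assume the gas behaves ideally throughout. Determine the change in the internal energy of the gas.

21900 J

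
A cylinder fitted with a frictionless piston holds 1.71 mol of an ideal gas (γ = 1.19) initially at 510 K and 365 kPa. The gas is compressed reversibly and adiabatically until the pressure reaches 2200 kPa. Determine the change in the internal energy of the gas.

12700 J

V₁ = nRT₁/P₁ = 1.71×8.314×510/365 = 19.9 L.
Adiabatic: T₂/T₁ = (P₂/P₁)^((γ−1)/γ) ⇒ T₂ = 510×(6.03)^0.160 = 679 K; V₂ = 4.39 L.
For an ideal gas ΔU = nCvΔT with Cv = R/(γ−1) = 43.8 J/(mol·K).
ΔU = 1.71×43.8×(679−510) = 12700 J.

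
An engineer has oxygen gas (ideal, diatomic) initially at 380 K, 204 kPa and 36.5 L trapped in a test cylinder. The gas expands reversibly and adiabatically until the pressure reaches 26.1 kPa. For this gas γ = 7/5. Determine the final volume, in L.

159 L

Adiabatic: T₂/T₁ = (P₂/P₁)^((γ−1)/γ) ⇒ T₂ = 380×(0.128)^0.286 = 211 K; V₂ = 159 L.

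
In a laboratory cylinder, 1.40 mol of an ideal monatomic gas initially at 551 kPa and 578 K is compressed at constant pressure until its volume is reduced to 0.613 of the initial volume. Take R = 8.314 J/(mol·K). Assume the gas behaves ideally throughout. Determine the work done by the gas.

V₁ = nRT₁/P₁ = 1.40×8.314×578/551 = 12.2 L.
Isobaric: P stays 551 kPa; V/T = const ⇒ T₂ = 354 K, V₂ = 7.48 L.
W = PΔV = 551×(7.48−12.2) kPa·L = -2600 J.

-2600 J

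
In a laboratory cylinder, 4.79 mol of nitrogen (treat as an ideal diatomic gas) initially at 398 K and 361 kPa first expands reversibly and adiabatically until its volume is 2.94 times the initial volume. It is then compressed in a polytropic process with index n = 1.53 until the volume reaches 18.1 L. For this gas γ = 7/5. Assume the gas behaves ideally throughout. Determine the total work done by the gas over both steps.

-21700 J

V₁ = nRT₁/P₁ = 4.79×8.314×398/361 = 43.9 L.
Step 1 — Adiabatic: TV^(γ−1) = const ⇒ T₂ = 398×(0.340)^0.400 = 259 K; PV^γ = const ⇒ P₂ = 79.8 kPa.
ΔU = nCvΔT = 4.79×20.8×(259−398) = -13900 J.
Q = 0 for an adiabatic process, so W = −ΔU = 13900 J.
State after step 1: P = 79.8 kPa, V = 129 L, T = 259 K.
Step 2 — Polytropic n=1.53: T₂ = T₁(V₁/V₂)^(n−1) = 259×(7.13)^0.53 = 732 K; P₂ = P₁(V₁/V₂)^n = 1610 kPa.
W = (P₁V₁−P₂V₂)/(n−1) = (79.8×129−1610×18.1)/0.53 = -35600 J.
ΔU = nCvΔT = 4.79×20.8×(732−259) = 47200 J.
Q = ΔU + W = 11600 J.
Net over both steps: W = -21700 J, Q = 11600 J, ΔU = 33300 J.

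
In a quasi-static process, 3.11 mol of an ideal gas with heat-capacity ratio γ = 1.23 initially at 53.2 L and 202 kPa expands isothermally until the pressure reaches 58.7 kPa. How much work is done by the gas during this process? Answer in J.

13300 J

T₁ = P₁V₁/(nR) = 202×53.2/(3.11×8.314) = 416 K.
Isothermal: T stays 416 K; PV = const ⇒ V₂ = 183 L, P₂ = 58.7 kPa.
W = nRT ln(V₂/V₁) = 3.11×8.314×416×ln(3.44) = 13300 J.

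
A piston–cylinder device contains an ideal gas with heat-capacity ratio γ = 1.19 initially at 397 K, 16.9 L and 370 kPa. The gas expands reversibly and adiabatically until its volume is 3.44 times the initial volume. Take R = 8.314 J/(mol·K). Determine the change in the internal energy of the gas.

-6890 J

n = P₁V₁/(RT₁) = 370×16.9/(8.314×397) = 1.89 mol.
Adiabatic: TV^(γ−1) = const ⇒ T₂ = 397×(0.291)^0.190 = 314 K; PV^γ = const ⇒ P₂ = 85.1 kPa.
For an ideal gas ΔU = nCvΔT with Cv = R/(γ−1) = 43.8 J/(mol·K).
ΔU = 1.89×43.8×(314−397) = -6890 J.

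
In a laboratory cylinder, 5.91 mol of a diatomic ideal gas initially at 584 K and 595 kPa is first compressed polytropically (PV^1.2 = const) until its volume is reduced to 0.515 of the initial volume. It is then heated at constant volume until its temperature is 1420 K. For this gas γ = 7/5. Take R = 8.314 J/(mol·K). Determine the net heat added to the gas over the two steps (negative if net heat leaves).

82300 J

V₁ = nRT₁/P₁ = 5.91×8.314×584/595 = 48.2 L.
Step 1 — Polytropic n=1.2: T₂ = T₁(V₁/V₂)^(n−1) = 584×(1.94)^0.20 = 667 K; P₂ = P₁(V₁/V₂)^n = 1320 kPa.
W = (P₁V₁−P₂V₂)/(n−1) = (595×48.2−1320×24.8)/0.20 = -20400 J.
ΔU = nCvΔT = 5.91×20.8×(667−584) = 10200 J.
Q = ΔU + W = -10200 J.
State after step 1: P = 1320 kPa, V = 24.8 L, T = 667 K.
Step 2 — Isochoric: V stays 24.8 L; P/T = const ⇒ T₂ = 1420 K, P₂ = 2810 kPa.
W = 0 (no volume change).
ΔU = nCvΔT = 5.91×20.8×(1420−667) = 92500 J.
Q = ΔU = 92500 J.
Net over both steps: W = -20400 J, Q = 82300 J, ΔU = 103000 J.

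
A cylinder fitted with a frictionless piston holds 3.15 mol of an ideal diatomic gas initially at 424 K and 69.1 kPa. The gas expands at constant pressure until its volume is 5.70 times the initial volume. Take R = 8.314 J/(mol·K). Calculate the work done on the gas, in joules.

-52200 J

V₁ = nRT₁/P₁ = 3.15×8.314×424/69.1 = 161 L.
Isobaric: P stays 69.1 kPa; V/T = const ⇒ T₂ = 2420 K, V₂ = 916 L.
W = PΔV = 69.1×(916−161) kPa·L = 52200 J.
Work done on the gas = −W_by = -52200 J.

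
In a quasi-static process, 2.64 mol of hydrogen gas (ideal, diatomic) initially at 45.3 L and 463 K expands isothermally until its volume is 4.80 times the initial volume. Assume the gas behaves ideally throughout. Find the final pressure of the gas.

P₁ = nRT₁/V₁ = 2.64×8.314×463/45.3 = 224 kPa.
Isothermal: T stays 463 K; PV = const ⇒ V₂ = 217 L, P₂ = 46.7 kPa.

46.7 kPa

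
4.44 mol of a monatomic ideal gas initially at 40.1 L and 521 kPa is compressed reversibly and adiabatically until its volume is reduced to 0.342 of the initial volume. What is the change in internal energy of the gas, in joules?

32700 J

T₁ = P₁V₁/(nR) = 521×40.1/(4.44×8.314) = 566 K.
Adiabatic: TV^(γ−1) = const ⇒ T₂ = 566×(2.92)^0.667 = 1160 K; PV^γ = const ⇒ P₂ = 3120 kPa.
For an ideal gas ΔU = nCvΔT with Cv = (3/2)R = 12.5 J/(mol·K).
ΔU = 4.44×12.5×(1160−566) = 32700 J.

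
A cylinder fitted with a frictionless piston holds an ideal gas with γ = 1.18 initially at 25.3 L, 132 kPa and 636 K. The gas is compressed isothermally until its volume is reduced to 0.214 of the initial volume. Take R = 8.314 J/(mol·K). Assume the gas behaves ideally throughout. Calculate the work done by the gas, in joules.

-5150 J

n = P₁V₁/(RT₁) = 132×25.3/(8.314×636) = 0.632 mol.
Isothermal: T stays 636 K; PV = const ⇒ V₂ = 5.41 L, P₂ = 617 kPa.
W = nRT ln(V₂/V₁) = 0.632×8.314×636×ln(0.214) = -5150 J.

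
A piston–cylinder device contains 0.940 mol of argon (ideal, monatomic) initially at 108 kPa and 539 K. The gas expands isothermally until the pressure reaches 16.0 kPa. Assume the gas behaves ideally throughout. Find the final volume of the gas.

263 L

V₁ = nRT₁/P₁ = 0.940×8.314×539/108 = 39.0 L.
Isothermal: T stays 539 K; PV = const ⇒ V₂ = 263 L, P₂ = 16.0 kPa.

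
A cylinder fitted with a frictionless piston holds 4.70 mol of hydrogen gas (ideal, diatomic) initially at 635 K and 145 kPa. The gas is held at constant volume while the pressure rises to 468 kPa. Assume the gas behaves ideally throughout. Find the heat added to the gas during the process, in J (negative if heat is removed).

138000 J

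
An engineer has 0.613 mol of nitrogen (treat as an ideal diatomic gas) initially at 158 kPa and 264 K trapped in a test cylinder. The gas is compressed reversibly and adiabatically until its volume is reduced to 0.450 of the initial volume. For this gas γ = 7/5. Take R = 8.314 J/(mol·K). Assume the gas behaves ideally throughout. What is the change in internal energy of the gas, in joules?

1270 J

V₁ = nRT₁/P₁ = 0.613×8.314×264/158 = 8.52 L.
Adiabatic: TV^(γ−1) = const ⇒ T₂ = 264×(2.22)^0.400 = 363 K; PV^γ = const ⇒ P₂ = 483 kPa.
For an ideal gas ΔU = nCvΔT with Cv = (5/2)R = 20.8 J/(mol·K).
ΔU = 0.613×20.8×(363−264) = 1270 J.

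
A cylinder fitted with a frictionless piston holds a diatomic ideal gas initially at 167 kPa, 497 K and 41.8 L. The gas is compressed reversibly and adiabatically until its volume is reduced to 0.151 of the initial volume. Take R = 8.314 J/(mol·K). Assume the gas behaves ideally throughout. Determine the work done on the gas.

19700 J

n = P₁V₁/(RT₁) = 167×41.8/(8.314×497) = 1.69 mol.
Adiabatic: TV^(γ−1) = const ⇒ T₂ = 497×(6.62)^0.400 = 1060 K; PV^γ = const ⇒ P₂ = 2360 kPa.
ΔU = nCvΔT = 1.69×20.8×(1060−497) = 19700 J.
Q = 0 for an adiabatic process, so W = −ΔU = -19700 J.
Work done on the gas = −W_by = 19700 J.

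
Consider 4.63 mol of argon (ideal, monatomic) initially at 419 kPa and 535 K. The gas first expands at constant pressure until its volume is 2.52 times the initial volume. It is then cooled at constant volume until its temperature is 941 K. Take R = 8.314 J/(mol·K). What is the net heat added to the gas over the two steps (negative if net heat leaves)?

54700 J

V₁ = nRT₁/P₁ = 4.63×8.314×535/419 = 49.2 L.
Step 1 — Isobaric: P stays 419 kPa; V/T = const ⇒ T₂ = 1350 K, V₂ = 124 L.
W = PΔV = 419×(124−49.2) kPa·L = 31300 J.
ΔU = nCvΔT = 4.63×12.5×(1350−535) = 47000 J.
Q = ΔU + W = nCpΔT = 78300 J.
State after step 1: P = 419 kPa, V = 124 L, T = 1350 K.
Step 2 — Isochoric: V stays 124 L; P/T = const ⇒ T₂ = 941 K, P₂ = 292 kPa.
W = 0 (no volume change).
ΔU = nCvΔT = 4.63×12.5×(941−1350) = -23500 J.
Q = ΔU = -23500 J.
Net over both steps: W = 31300 J, Q = 54700 J, ΔU = 23400 J.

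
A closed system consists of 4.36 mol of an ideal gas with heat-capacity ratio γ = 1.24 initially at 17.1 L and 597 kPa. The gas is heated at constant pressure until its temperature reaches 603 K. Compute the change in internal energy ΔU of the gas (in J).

48500 J

T₁ = P₁V₁/(nR) = 597×17.1/(4.36×8.314) = 282 K.
Isobaric: P stays 597 kPa; V/T = const ⇒ T₂ = 603 K, V₂ = 36.6 L.
For an ideal gas ΔU = nCvΔT with Cv = R/(γ−1) = 34.6 J/(mol·K).
ΔU = 4.36×34.6×(603−282) = 48500 J.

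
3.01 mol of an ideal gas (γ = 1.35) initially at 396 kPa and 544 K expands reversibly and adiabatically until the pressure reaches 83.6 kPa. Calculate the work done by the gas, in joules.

V₁ = nRT₁/P₁ = 3.01×8.314×544/396 = 34.4 L.
Adiabatic: T₂/T₁ = (P₂/P₁)^((γ−1)/γ) ⇒ T₂ = 544×(0.211)^0.259 = 363 K; V₂ = 109 L.
ΔU = nCvΔT = 3.01×23.8×(363−544) = -12900 J.
Q = 0 for an adiabatic process, so W = −ΔU = 12900 J.

12900 J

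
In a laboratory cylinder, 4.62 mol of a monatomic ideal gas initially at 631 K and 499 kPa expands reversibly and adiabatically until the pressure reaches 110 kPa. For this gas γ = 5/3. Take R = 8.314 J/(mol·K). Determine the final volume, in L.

V₁ = nRT₁/P₁ = 4.62×8.314×631/499 = 48.6 L.
Adiabatic: T₂/T₁ = (P₂/P₁)^((γ−1)/γ) ⇒ T₂ = 631×(0.220)^0.400 = 345 K; V₂ = 120 L.

120 L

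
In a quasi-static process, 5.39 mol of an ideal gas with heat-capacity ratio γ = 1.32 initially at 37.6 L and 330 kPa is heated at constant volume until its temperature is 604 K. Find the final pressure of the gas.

720 kPa

T₁ = P₁V₁/(nR) = 330×37.6/(5.39×8.314) = 277 K.
Isochoric: V stays 37.6 L; P/T = const ⇒ T₂ = 604 K, P₂ = 720 kPa.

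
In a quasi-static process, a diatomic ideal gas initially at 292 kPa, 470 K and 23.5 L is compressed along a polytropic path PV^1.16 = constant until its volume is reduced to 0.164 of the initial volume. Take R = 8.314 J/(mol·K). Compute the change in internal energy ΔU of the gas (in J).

5750 J

n = P₁V₁/(RT₁) = 292×23.5/(8.314×470) = 1.76 mol.
Polytropic n=1.16: T₂ = T₁(V₁/V₂)^(n−1) = 470×(6.10)^0.16 = 628 K; P₂ = P₁(V₁/V₂)^n = 2380 kPa.
For an ideal gas ΔU = nCvΔT with Cv = (5/2)R = 20.8 J/(mol·K).
ΔU = 1.76×20.8×(628−470) = 5750 J.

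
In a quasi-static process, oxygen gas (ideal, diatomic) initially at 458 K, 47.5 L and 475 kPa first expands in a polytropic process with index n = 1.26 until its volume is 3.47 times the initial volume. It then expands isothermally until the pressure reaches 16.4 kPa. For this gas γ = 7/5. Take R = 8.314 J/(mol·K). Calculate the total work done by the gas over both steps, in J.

n = P₁V₁/(RT₁) = 475×47.5/(8.314×458) = 5.93 mol.
Step 1 — Polytropic n=1.26: T₂ = T₁(V₁/V₂)^(n−1) = 458×(0.288)^0.26 = 331 K; P₂ = P₁(V₁/V₂)^n = 99.1 kPa.
W = (P₁V₁−P₂V₂)/(n−1) = (475×47.5−99.1×165)/0.26 = 24000 J.
ΔU = nCvΔT = 5.93×20.8×(331−458) = -15600 J.
Q = ΔU + W = 8390 J.
State after step 1: P = 99.1 kPa, V = 165 L, T = 331 K.
Step 2 — Isothermal: T stays 331 K; PV = const ⇒ V₂ = 996 L, P₂ = 16.4 kPa.
ΔU = 0 (ideal gas, T constant).
W = nRT ln(V₂/V₁) = 5.93×8.314×331×ln(6.04) = 29400 J.
Q = ΔU + W = 29400 J.
Net over both steps: W = 53300 J, Q = 37800 J, ΔU = -15600 J.

53300 J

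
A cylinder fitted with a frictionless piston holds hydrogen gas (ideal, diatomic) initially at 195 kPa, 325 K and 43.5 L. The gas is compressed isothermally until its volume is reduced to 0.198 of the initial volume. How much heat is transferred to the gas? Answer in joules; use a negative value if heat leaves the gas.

n = P₁V₁/(RT₁) = 195×43.5/(8.314×325) = 3.14 mol.
Isothermal: T stays 325 K; PV = const ⇒ V₂ = 8.61 L, P₂ = 985 kPa.
ΔU = 0 (ideal gas, T constant).
W = nRT ln(V₂/V₁) = 3.14×8.314×325×ln(0.198) = -13700 J.
Q = ΔU + W = -13700 J.

-13700 J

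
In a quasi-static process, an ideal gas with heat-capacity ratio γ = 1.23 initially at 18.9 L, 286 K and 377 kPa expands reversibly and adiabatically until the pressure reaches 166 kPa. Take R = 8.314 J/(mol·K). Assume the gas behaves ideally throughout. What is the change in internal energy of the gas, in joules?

n = P₁V₁/(RT₁) = 377×18.9/(8.314×286) = 3.00 mol.
Adiabatic: T₂/T₁ = (P₂/P₁)^((γ−1)/γ) ⇒ T₂ = 286×(0.440)^0.187 = 245 K; V₂ = 36.8 L.
For an ideal gas ΔU = nCvΔT with Cv = R/(γ−1) = 36.1 J/(mol·K).
ΔU = 3.00×36.1×(245−286) = -4410 J.

-4410 J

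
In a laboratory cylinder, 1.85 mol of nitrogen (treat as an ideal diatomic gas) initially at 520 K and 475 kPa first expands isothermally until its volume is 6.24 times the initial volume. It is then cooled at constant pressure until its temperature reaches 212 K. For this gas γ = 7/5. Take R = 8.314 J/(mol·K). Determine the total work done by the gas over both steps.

V₁ = nRT₁/P₁ = 1.85×8.314×520/475 = 16.8 L.
Step 1 — Isothermal: T stays 520 K; PV = const ⇒ V₂ = 105 L, P₂ = 76.1 kPa.
ΔU = 0 (ideal gas, T constant).
W = nRT ln(V₂/V₁) = 1.85×8.314×520×ln(6.24) = 14600 J.
Q = ΔU + W = 14600 J.
State after step 1: P = 76.1 kPa, V = 105 L, T = 520 K.
Step 2 — Isobaric: P stays 76.1 kPa; V/T = const ⇒ T₂ = 212 K, V₂ = 42.8 L.
W = PΔV = 76.1×(42.8−105) kPa·L = -4740 J.
ΔU = nCvΔT = 1.85×20.8×(212−520) = -11800 J.
Q = ΔU + W = nCpΔT = -16600 J.
Net over both steps: W = 9910 J, Q = -1940 J, ΔU = -11800 J.

9910 J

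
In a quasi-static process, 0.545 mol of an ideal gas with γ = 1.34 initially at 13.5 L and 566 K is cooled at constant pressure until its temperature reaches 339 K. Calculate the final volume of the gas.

8.09 L

P₁ = nRT₁/V₁ = 0.545×8.314×566/13.5 = 190 kPa.
Isobaric: P stays 190 kPa; V/T = const ⇒ T₂ = 339 K, V₂ = 8.09 L.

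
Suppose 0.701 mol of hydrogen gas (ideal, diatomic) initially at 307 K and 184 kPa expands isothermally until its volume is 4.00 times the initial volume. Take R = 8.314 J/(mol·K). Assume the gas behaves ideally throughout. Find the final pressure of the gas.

46.0 kPa

V₁ = nRT₁/P₁ = 0.701×8.314×307/184 = 9.72 L.
Isothermal: T stays 307 K; PV = const ⇒ V₂ = 38.9 L, P₂ = 46.0 kPa.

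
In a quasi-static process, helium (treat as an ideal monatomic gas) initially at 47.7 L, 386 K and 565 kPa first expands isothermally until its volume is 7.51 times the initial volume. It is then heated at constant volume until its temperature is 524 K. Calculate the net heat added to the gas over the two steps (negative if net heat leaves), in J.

68800 J

n = P₁V₁/(RT₁) = 565×47.7/(8.314×386) = 8.40 mol.
Step 1 — Isothermal: T stays 386 K; PV = const ⇒ V₂ = 358 L, P₂ = 75.2 kPa.
ΔU = 0 (ideal gas, T constant).
W = nRT ln(V₂/V₁) = 8.40×8.314×386×ln(7.51) = 54300 J.
Q = ΔU + W = 54300 J.
State after step 1: P = 75.2 kPa, V = 358 L, T = 386 K.
Step 2 — Isochoric: V stays 358 L; P/T = const ⇒ T₂ = 524 K, P₂ = 102 kPa.
W = 0 (no volume change).
ΔU = nCvΔT = 8.40×12.5×(524−386) = 14500 J.
Q = ΔU = 14500 J.
Net over both steps: W = 54300 J, Q = 68800 J, ΔU = 14500 J.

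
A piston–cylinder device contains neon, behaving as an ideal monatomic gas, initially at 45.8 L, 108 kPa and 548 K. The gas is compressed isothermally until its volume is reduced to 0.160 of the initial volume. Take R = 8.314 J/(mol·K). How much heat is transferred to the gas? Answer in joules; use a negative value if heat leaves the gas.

-9060 J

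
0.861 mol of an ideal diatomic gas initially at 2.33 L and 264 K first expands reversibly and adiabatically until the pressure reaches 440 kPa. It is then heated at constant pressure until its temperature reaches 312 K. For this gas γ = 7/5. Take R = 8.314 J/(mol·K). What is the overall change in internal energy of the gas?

859 J

P₁ = nRT₁/V₁ = 0.861×8.314×264/2.33 = 811 kPa.
Step 1 — Adiabatic: T₂/T₁ = (P₂/P₁)^((γ−1)/γ) ⇒ T₂ = 264×(0.542)^0.286 = 222 K; V₂ = 3.61 L.
ΔU = nCvΔT = 0.861×20.8×(222−264) = -757 J.
Q = 0 for an adiabatic process, so W = −ΔU = 757 J.
State after step 1: P = 440 kPa, V = 3.61 L, T = 222 K.
Step 2 — Isobaric: P stays 440 kPa; V/T = const ⇒ T₂ = 312 K, V₂ = 5.08 L.
W = PΔV = 440×(5.08−3.61) kPa·L = 647 J.
ΔU = nCvΔT = 0.861×20.8×(312−222) = 1620 J.
Q = ΔU + W = nCpΔT = 2260 J.
Net over both steps: W = 1400 J, Q = 2260 J, ΔU = 859 J.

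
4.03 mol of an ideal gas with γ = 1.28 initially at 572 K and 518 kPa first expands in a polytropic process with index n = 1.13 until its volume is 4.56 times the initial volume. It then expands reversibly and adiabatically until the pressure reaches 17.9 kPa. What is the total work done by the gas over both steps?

43400 J

V₁ = nRT₁/P₁ = 4.03×8.314×572/518 = 37.0 L.
Step 1 — Polytropic n=1.13: T₂ = T₁(V₁/V₂)^(n−1) = 572×(0.219)^0.13 = 470 K; P₂ = P₁(V₁/V₂)^n = 93.3 kPa.
W = (P₁V₁−P₂V₂)/(n−1) = (518×37.0−93.3×169)/0.13 = 26400 J.
ΔU = nCvΔT = 4.03×29.7×(470−572) = -12300 J.
Q = ΔU + W = 14100 J.
State after step 1: P = 93.3 kPa, V = 169 L, T = 470 K.
Step 2 — Adiabatic: T₂/T₁ = (P₂/P₁)^((γ−1)/γ) ⇒ T₂ = 470×(0.192)^0.219 = 327 K; V₂ = 613 L.
ΔU = nCvΔT = 4.03×29.7×(327−470) = -17000 J.
Q = 0 for an adiabatic process, so W = −ΔU = 17000 J.
Net over both steps: W = 43400 J, Q = 14100 J, ΔU = -29300 J.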